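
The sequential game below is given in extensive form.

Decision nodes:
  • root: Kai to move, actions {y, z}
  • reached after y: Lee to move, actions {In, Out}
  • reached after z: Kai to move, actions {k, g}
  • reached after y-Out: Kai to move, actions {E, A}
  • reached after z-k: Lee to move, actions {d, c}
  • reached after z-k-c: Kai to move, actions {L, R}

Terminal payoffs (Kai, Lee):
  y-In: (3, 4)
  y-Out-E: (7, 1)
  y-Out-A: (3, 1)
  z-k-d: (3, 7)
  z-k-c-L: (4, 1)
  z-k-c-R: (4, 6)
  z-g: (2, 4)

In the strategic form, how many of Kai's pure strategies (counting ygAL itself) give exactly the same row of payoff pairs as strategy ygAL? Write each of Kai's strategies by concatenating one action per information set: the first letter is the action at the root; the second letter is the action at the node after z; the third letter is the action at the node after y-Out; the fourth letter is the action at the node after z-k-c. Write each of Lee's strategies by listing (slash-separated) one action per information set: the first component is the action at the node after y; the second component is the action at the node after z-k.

4

Row for ygAL (columns In/d, In/c, Out/d, Out/c): (3,4) (3,4) (3,1) (3,1).
Under ygAL, Kai's choice at the node after z and at the node after z-k-c can never be reached regardless of what Lee does, so varying those choices leaves every outcome unchanged.
Holding the reachable choices fixed and varying the unreachable ones freely already gives 2 × 2 = 4 equivalent strategies.
No other strategy reproduces this row, so those 4 are the full class: ykAL, ykAR, ygAL, ygAR.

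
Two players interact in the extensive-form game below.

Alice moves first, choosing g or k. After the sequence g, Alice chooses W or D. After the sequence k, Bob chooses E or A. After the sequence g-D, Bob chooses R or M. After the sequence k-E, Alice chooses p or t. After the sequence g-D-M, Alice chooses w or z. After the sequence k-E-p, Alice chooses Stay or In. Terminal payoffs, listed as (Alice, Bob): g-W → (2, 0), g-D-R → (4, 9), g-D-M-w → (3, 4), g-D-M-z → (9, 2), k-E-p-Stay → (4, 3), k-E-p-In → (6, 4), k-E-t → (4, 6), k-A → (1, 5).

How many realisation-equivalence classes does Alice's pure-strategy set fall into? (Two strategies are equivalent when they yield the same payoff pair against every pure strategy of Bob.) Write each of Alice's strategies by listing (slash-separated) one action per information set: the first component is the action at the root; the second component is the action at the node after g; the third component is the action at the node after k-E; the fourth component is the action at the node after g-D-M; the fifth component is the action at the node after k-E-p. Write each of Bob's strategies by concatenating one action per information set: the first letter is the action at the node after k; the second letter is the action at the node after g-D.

Alice has 32 pure strategies: g/W/p/w/Stay, g/W/p/w/In, g/W/p/z/Stay, g/W/p/z/In, g/W/t/w/Stay, g/W/t/w/In, g/W/t/z/Stay, g/W/t/z/In, g/D/p/w/Stay, g/D/p/w/In, g/D/p/z/Stay, g/D/p/z/In, g/D/t/w/Stay, g/D/t/w/In, g/D/t/z/Stay, g/D/t/z/In, k/W/p/w/Stay, k/W/p/w/In, k/W/p/z/Stay, k/W/p/z/In, k/W/t/w/Stay, k/W/t/w/In, k/W/t/z/Stay, k/W/t/z/In, k/D/p/w/Stay, k/D/p/w/In, k/D/p/z/Stay, k/D/p/z/In, k/D/t/w/Stay, k/D/t/w/In, k/D/t/z/Stay, k/D/t/z/In. Columns: ER, EM, AR, AM.
{g/W/p/w/Stay, g/W/p/w/In, g/W/p/z/Stay, g/W/p/z/In, g/W/t/w/Stay, g/W/t/w/In, g/W/t/z/Stay, g/W/t/z/In} → row (2,0) (2,0) (2,0) (2,0)
{g/D/p/w/Stay, g/D/p/w/In, g/D/t/w/Stay, g/D/t/w/In} → row (4,9) (3,4) (4,9) (3,4)
{g/D/p/z/Stay, g/D/p/z/In, g/D/t/z/Stay, g/D/t/z/In} → row (4,9) (9,2) (4,9) (9,2)
{k/W/p/w/Stay, k/W/p/z/Stay, k/D/p/w/Stay, k/D/p/z/Stay} → row (4,3) (4,3) (1,5) (1,5)
{k/W/p/w/In, k/W/p/z/In, k/D/p/w/In, k/D/p/z/In} → row (6,4) (6,4) (1,5) (1,5)
{k/W/t/w/Stay, k/W/t/w/In, k/W/t/z/Stay, k/W/t/z/In, k/D/t/w/Stay, k/D/t/w/In, k/D/t/z/Stay, k/D/t/z/In} → row (4,6) (4,6) (1,5) (1,5)
That's 6 distinct rows out of 32 strategies.

6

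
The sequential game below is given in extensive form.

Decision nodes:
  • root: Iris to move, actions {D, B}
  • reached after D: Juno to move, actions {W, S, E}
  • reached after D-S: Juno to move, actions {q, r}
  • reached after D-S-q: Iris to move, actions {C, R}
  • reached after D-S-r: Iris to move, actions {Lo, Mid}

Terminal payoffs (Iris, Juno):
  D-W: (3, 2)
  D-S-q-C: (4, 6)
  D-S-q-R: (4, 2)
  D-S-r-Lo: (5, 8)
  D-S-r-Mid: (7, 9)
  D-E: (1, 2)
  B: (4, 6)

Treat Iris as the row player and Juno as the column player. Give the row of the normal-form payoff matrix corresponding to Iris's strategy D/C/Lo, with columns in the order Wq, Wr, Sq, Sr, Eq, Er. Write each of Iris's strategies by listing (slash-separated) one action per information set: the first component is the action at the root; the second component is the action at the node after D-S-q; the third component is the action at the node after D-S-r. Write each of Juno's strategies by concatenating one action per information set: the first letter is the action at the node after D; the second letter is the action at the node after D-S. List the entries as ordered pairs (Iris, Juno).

(3,2) (3,2) (4,6) (5,8) (1,2) (1,2)

vs Wq: Iris plays D → Juno plays W at [D] → (3, 2)
vs Wr: Iris plays D → Juno plays W at [D] → (3, 2)
vs Sq: Iris plays D → Juno plays S at [D] → Juno plays q at [D-S] → Iris plays C at [D-S-q] → (4, 6)
vs Sr: Iris plays D → Juno plays S at [D] → Juno plays r at [D-S] → Iris plays Lo at [D-S-r] → (5, 8)
vs Eq: Iris plays D → Juno plays E at [D] → (1, 2)
vs Er: Iris plays D → Juno plays E at [D] → (1, 2)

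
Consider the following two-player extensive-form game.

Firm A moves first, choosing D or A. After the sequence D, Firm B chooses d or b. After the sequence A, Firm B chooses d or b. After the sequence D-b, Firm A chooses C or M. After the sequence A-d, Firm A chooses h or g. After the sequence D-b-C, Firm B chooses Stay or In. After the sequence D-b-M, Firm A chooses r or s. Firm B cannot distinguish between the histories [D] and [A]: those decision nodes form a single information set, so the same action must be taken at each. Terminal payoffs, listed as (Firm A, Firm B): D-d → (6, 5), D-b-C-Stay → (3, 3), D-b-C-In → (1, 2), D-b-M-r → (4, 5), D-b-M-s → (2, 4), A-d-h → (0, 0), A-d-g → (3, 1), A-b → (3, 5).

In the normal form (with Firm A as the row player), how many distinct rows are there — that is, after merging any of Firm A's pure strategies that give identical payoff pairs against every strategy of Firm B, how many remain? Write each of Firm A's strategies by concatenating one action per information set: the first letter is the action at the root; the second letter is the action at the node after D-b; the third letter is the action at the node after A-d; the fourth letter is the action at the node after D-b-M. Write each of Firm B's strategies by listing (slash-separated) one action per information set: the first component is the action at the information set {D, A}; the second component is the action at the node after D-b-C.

5

Firm A has 16 pure strategies: DChr, DChs, DCgr, DCgs, DMhr, DMhs, DMgr, DMgs, AChr, AChs, ACgr, ACgs, AMhr, AMhs, AMgr, AMgs. Columns: d/Stay, d/In, b/Stay, b/In.
{DChr, DChs, DCgr, DCgs} → row (6,5) (6,5) (3,3) (1,2)
{DMhr, DMgr} → row (6,5) (6,5) (4,5) (4,5)
{DMhs, DMgs} → row (6,5) (6,5) (2,4) (2,4)
{AChr, AChs, AMhr, AMhs} → row (0,0) (0,0) (3,5) (3,5)
{ACgr, ACgs, AMgr, AMgs} → row (3,1) (3,1) (3,5) (3,5)
That's 5 distinct rows out of 16 strategies.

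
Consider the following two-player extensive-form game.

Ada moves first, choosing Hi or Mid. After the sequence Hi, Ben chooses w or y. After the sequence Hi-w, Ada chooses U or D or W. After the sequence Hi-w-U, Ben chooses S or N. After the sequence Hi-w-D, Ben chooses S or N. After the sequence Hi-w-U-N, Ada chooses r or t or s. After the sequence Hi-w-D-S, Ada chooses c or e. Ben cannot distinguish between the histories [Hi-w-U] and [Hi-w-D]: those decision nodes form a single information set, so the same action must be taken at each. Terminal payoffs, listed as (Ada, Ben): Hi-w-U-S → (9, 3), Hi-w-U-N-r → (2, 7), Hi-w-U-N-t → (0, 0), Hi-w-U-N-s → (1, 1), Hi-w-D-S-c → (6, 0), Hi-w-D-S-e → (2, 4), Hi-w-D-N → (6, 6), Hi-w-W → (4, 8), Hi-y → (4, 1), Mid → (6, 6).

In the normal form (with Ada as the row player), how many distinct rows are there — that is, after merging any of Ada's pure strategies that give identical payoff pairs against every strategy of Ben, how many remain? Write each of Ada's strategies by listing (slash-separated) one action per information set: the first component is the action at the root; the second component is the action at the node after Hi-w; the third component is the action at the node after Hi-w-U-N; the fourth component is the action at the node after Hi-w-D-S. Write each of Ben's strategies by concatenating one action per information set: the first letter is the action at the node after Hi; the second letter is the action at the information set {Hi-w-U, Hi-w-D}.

Ada has 36 pure strategies: Hi/U/r/c, Hi/U/r/e, Hi/U/t/c, Hi/U/t/e, Hi/U/s/c, Hi/U/s/e, Hi/D/r/c, Hi/D/r/e, Hi/D/t/c, Hi/D/t/e, Hi/D/s/c, Hi/D/s/e, Hi/W/r/c, Hi/W/r/e, Hi/W/t/c, Hi/W/t/e, Hi/W/s/c, Hi/W/s/e, Mid/U/r/c, Mid/U/r/e, Mid/U/t/c, Mid/U/t/e, Mid/U/s/c, Mid/U/s/e, Mid/D/r/c, Mid/D/r/e, Mid/D/t/c, Mid/D/t/e, Mid/D/s/c, Mid/D/s/e, Mid/W/r/c, Mid/W/r/e, Mid/W/t/c, Mid/W/t/e, Mid/W/s/c, Mid/W/s/e. Columns: wS, wN, yS, yN.
{Hi/U/r/c, Hi/U/r/e} → row (9,3) (2,7) (4,1) (4,1)
{Hi/U/t/c, Hi/U/t/e} → row (9,3) (0,0) (4,1) (4,1)
{Hi/U/s/c, Hi/U/s/e} → row (9,3) (1,1) (4,1) (4,1)
{Hi/D/r/c, Hi/D/t/c, Hi/D/s/c} → row (6,0) (6,6) (4,1) (4,1)
{Hi/D/r/e, Hi/D/t/e, Hi/D/s/e} → row (2,4) (6,6) (4,1) (4,1)
{Hi/W/r/c, Hi/W/r/e, Hi/W/t/c, Hi/W/t/e, Hi/W/s/c, Hi/W/s/e} → row (4,8) (4,8) (4,1) (4,1)
{Mid/U/r/c, Mid/U/r/e, Mid/U/t/c, Mid/U/t/e, Mid/U/s/c, Mid/U/s/e, Mid/D/r/c, Mid/D/r/e, Mid/D/t/c, Mid/D/t/e, Mid/D/s/c, Mid/D/s/e, Mid/W/r/c, Mid/W/r/e, Mid/W/t/c, Mid/W/t/e, Mid/W/s/c, Mid/W/s/e} → row (6,6) (6,6) (6,6) (6,6)
That's 7 distinct rows out of 36 strategies.

7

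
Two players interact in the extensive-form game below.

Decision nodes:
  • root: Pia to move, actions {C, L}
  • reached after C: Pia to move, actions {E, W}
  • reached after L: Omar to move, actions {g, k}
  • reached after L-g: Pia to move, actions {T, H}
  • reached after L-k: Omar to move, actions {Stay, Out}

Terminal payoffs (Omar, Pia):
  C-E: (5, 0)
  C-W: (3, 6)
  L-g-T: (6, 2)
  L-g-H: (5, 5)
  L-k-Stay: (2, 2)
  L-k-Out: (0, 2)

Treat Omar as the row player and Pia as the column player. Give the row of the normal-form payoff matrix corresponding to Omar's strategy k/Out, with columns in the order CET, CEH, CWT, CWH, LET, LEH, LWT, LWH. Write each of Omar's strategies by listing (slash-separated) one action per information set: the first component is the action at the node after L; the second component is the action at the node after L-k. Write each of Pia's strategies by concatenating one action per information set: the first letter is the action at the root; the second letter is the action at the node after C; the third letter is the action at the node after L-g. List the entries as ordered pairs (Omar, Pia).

vs CET: Pia plays C → Pia plays E at [C] → (5, 0)
vs CEH: Pia plays C → Pia plays E at [C] → (5, 0)
vs CWT: Pia plays C → Pia plays W at [C] → (3, 6)
vs CWH: Pia plays C → Pia plays W at [C] → (3, 6)
vs LET: Pia plays L → Omar plays k at [L] → Omar plays Out at [L-k] → (0, 2)
vs LEH: Pia plays L → Omar plays k at [L] → Omar plays Out at [L-k] → (0, 2)
vs LWT: Pia plays L → Omar plays k at [L] → Omar plays Out at [L-k] → (0, 2)
vs LWH: Pia plays L → Omar plays k at [L] → Omar plays Out at [L-k] → (0, 2)

(5,0) (5,0) (3,6) (3,6) (0,2) (0,2) (0,2) (0,2)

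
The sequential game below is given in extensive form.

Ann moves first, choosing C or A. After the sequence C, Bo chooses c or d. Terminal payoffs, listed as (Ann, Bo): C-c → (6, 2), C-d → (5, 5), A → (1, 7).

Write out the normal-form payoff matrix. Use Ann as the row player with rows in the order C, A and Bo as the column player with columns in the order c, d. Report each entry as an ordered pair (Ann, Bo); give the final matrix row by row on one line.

C: (6,2) (5,5) | A: (1,7) (1,7)

Row C: c→(6,2), d→(5,5)
Row A: c→(1,7), d→(1,7)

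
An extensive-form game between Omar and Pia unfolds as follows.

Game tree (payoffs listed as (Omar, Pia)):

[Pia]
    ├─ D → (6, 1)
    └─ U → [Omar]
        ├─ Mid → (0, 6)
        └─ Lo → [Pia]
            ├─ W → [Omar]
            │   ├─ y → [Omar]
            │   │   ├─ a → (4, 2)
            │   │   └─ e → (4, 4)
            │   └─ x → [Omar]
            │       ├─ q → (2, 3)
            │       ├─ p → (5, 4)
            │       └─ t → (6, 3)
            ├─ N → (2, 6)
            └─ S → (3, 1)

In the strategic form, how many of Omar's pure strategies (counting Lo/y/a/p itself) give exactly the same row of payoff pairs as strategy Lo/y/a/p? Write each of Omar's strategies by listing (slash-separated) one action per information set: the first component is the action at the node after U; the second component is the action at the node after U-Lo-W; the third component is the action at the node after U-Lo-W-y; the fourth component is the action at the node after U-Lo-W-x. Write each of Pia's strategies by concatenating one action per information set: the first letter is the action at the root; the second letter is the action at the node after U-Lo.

3

Row for Lo/y/a/p (columns DW, DN, DS, UW, UN, US): (6,1) (6,1) (6,1) (4,2) (2,6) (3,1).
Under Lo/y/a/p, Omar's choice at the node after U-Lo-W-x can never be reached regardless of what Pia does, so varying those choices leaves every outcome unchanged.
Holding the reachable choices fixed and varying the unreachable one freely already gives 3 equivalent strategies.
No other strategy reproduces this row, so those 3 are the full class: Lo/y/a/q, Lo/y/a/p, Lo/y/a/t.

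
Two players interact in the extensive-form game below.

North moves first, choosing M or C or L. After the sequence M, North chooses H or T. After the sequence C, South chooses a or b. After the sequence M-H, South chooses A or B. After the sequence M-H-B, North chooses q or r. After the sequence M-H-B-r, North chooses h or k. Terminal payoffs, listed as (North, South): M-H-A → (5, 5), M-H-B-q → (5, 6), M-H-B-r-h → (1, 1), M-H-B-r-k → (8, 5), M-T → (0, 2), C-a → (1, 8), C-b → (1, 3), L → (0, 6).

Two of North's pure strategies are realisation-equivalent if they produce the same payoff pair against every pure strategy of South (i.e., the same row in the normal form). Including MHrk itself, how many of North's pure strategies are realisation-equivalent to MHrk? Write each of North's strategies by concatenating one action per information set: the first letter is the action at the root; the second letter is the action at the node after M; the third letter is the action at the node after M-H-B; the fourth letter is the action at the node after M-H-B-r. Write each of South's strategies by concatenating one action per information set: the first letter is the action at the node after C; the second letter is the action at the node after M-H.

1

Row for MHrk (columns aA, aB, bA, bB): (5,5) (8,5) (5,5) (8,5).
Every one of North's information sets is on the play path for some reply by South when North follows MHrk.
Changing the action at any of them therefore changes at least one column, so only MHrk itself gives this row.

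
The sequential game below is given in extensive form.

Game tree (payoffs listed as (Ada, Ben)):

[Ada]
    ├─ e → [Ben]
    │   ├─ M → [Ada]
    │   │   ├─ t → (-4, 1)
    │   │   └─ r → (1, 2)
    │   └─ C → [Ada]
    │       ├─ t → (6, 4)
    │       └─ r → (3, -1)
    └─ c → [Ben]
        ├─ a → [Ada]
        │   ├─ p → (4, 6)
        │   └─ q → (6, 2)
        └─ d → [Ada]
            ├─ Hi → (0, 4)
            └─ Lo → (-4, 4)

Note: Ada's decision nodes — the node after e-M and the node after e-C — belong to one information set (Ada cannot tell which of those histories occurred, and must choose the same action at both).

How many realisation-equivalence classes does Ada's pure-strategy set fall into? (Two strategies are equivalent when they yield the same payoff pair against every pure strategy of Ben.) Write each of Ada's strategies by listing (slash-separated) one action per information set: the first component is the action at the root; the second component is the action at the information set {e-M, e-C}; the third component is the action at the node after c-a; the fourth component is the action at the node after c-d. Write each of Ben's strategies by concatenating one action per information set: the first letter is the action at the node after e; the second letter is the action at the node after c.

6

Ada has 16 pure strategies: e/t/p/Hi, e/t/p/Lo, e/t/q/Hi, e/t/q/Lo, e/r/p/Hi, e/r/p/Lo, e/r/q/Hi, e/r/q/Lo, c/t/p/Hi, c/t/p/Lo, c/t/q/Hi, c/t/q/Lo, c/r/p/Hi, c/r/p/Lo, c/r/q/Hi, c/r/q/Lo. Columns: Ma, Md, Ca, Cd.
{e/t/p/Hi, e/t/p/Lo, e/t/q/Hi, e/t/q/Lo} → row (-4,1) (-4,1) (6,4) (6,4)
{e/r/p/Hi, e/r/p/Lo, e/r/q/Hi, e/r/q/Lo} → row (1,2) (1,2) (3,-1) (3,-1)
{c/t/p/Hi, c/r/p/Hi} → row (4,6) (0,4) (4,6) (0,4)
{c/t/p/Lo, c/r/p/Lo} → row (4,6) (-4,4) (4,6) (-4,4)
{c/t/q/Hi, c/r/q/Hi} → row (6,2) (0,4) (6,2) (0,4)
{c/t/q/Lo, c/r/q/Lo} → row (6,2) (-4,4) (6,2) (-4,4)
That's 6 distinct rows out of 16 strategies.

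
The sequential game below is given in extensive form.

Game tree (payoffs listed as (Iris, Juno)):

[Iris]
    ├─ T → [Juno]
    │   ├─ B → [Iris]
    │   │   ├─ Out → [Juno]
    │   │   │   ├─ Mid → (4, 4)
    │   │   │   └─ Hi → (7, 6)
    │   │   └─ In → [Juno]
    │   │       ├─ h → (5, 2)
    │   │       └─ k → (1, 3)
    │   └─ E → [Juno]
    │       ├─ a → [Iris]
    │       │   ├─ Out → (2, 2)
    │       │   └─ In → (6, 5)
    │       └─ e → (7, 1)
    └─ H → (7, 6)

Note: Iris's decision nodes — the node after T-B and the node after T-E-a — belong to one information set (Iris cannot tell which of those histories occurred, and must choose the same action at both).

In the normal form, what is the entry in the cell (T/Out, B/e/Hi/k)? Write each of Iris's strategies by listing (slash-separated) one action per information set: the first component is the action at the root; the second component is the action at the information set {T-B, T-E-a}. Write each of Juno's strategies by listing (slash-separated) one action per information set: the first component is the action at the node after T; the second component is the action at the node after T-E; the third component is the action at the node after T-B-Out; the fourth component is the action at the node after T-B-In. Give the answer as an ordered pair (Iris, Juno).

(7, 6)

Trace the play path from the root:
  Iris plays T
  Juno plays B at [T]
  Iris plays Out at [T-B]
  Juno plays Hi at [T-B-Out]
→ terminal payoff (7, 6).
(Juno's choice at the node after T-E is never reached on this path, so it doesn't affect the outcome.)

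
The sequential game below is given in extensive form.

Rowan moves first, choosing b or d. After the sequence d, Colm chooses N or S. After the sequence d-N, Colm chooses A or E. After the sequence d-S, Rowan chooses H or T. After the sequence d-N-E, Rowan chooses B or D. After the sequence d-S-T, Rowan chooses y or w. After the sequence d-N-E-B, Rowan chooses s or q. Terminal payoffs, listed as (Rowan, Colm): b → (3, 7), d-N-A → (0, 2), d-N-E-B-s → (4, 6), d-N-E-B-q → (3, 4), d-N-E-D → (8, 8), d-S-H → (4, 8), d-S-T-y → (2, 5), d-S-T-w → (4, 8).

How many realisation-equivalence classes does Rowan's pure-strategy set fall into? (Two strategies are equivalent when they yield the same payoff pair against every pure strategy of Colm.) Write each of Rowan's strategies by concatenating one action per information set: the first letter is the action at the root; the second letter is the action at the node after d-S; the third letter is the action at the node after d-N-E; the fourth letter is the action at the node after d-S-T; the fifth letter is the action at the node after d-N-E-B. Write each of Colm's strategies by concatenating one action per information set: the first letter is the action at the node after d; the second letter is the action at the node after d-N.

Rowan has 32 pure strategies: bHBys, bHByq, bHBws, bHBwq, bHDys, bHDyq, bHDws, bHDwq, bTBys, bTByq, bTBws, bTBwq, bTDys, bTDyq, bTDws, bTDwq, dHBys, dHByq, dHBws, dHBwq, dHDys, dHDyq, dHDws, dHDwq, dTBys, dTByq, dTBws, dTBwq, dTDys, dTDyq, dTDws, dTDwq. Columns: NA, NE, SA, SE.
{bHBys, bHByq, bHBws, bHBwq, bHDys, bHDyq, bHDws, bHDwq, bTBys, bTByq, bTBws, bTBwq, bTDys, bTDyq, bTDws, bTDwq} → row (3,7) (3,7) (3,7) (3,7)
{dHBys, dHBws, dTBws} → row (0,2) (4,6) (4,8) (4,8)
{dHByq, dHBwq, dTBwq} → row (0,2) (3,4) (4,8) (4,8)
{dHDys, dHDyq, dHDws, dHDwq, dTDws, dTDwq} → row (0,2) (8,8) (4,8) (4,8)
{dTBys} → row (0,2) (4,6) (2,5) (2,5)
{dTByq} → row (0,2) (3,4) (2,5) (2,5)
{dTDys, dTDyq} → row (0,2) (8,8) (2,5) (2,5)
That's 7 distinct rows out of 32 strategies.

7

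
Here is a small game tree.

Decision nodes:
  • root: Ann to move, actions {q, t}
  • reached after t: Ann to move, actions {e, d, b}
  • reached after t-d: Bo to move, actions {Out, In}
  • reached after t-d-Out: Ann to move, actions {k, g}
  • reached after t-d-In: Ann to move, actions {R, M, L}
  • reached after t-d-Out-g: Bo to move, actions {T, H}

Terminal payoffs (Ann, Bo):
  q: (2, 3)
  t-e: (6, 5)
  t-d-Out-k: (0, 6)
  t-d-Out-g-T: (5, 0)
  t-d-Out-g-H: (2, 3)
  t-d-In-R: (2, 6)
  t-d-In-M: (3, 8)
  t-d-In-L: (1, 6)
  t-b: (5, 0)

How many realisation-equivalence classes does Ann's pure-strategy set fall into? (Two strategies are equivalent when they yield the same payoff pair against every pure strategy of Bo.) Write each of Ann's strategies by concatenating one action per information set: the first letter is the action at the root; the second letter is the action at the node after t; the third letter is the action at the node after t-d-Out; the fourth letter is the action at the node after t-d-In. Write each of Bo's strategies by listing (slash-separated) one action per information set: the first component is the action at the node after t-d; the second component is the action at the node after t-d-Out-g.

Ann has 36 pure strategies: qekR, qekM, qekL, qegR, qegM, qegL, qdkR, qdkM, qdkL, qdgR, qdgM, qdgL, qbkR, qbkM, qbkL, qbgR, qbgM, qbgL, tekR, tekM, tekL, tegR, tegM, tegL, tdkR, tdkM, tdkL, tdgR, tdgM, tdgL, tbkR, tbkM, tbkL, tbgR, tbgM, tbgL. Columns: Out/T, Out/H, In/T, In/H.
{qekR, qekM, qekL, qegR, qegM, qegL, qdkR, qdkM, qdkL, qdgR, qdgM, qdgL, qbkR, qbkM, qbkL, qbgR, qbgM, qbgL} → row (2,3) (2,3) (2,3) (2,3)
{tekR, tekM, tekL, tegR, tegM, tegL} → row (6,5) (6,5) (6,5) (6,5)
{tdkR} → row (0,6) (0,6) (2,6) (2,6)
{tdkM} → row (0,6) (0,6) (3,8) (3,8)
{tdkL} → row (0,6) (0,6) (1,6) (1,6)
{tdgR} → row (5,0) (2,3) (2,6) (2,6)
{tdgM} → row (5,0) (2,3) (3,8) (3,8)
{tdgL} → row (5,0) (2,3) (1,6) (1,6)
{tbkR, tbkM, tbkL, tbgR, tbgM, tbgL} → row (5,0) (5,0) (5,0) (5,0)
That's 9 distinct rows out of 36 strategies.

9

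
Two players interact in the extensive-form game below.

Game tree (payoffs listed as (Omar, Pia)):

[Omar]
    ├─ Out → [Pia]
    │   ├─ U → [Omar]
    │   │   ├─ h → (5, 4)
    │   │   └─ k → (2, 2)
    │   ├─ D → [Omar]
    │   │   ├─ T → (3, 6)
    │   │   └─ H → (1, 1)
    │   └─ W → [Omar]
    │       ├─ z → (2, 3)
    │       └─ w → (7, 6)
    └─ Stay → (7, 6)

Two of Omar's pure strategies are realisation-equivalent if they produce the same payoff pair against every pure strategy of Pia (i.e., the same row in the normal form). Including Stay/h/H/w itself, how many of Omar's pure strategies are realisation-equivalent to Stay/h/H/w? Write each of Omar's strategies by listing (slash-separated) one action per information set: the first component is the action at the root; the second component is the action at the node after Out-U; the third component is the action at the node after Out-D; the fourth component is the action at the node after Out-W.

8

Row for Stay/h/H/w (columns U, D, W): (7,6) (7,6) (7,6).
Under Stay/h/H/w, Omar's choice at the node after Out-U and at the node after Out-D and at the node after Out-W can never be reached regardless of what Pia does, so varying those choices leaves every outcome unchanged.
Holding the reachable choices fixed and varying the unreachable ones freely already gives 2 × 2 × 2 = 8 equivalent strategies.
No other strategy reproduces this row, so those 8 are the full class: Stay/h/T/z, Stay/h/T/w, Stay/h/H/z, Stay/h/H/w, Stay/k/T/z, Stay/k/T/w, Stay/k/H/z, Stay/k/H/w.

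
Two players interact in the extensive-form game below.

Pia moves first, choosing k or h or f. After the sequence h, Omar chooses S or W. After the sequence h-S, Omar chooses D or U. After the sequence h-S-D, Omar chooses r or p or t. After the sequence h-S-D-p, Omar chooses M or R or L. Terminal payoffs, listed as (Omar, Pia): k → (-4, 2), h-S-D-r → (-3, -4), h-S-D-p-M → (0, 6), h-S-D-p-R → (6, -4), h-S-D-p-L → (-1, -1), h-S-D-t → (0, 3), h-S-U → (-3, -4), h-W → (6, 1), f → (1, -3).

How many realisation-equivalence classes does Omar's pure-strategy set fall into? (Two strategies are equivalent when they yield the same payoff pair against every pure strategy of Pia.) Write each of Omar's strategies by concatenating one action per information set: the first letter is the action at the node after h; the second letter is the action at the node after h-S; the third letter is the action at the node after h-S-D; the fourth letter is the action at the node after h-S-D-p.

6

Omar has 36 pure strategies: SDrM, SDrR, SDrL, SDpM, SDpR, SDpL, SDtM, SDtR, SDtL, SUrM, SUrR, SUrL, SUpM, SUpR, SUpL, SUtM, SUtR, SUtL, WDrM, WDrR, WDrL, WDpM, WDpR, WDpL, WDtM, WDtR, WDtL, WUrM, WUrR, WUrL, WUpM, WUpR, WUpL, WUtM, WUtR, WUtL. Columns: k, h, f.
{SDrM, SDrR, SDrL, SUrM, SUrR, SUrL, SUpM, SUpR, SUpL, SUtM, SUtR, SUtL} → row (-4,2) (-3,-4) (1,-3)
{SDpM} → row (-4,2) (0,6) (1,-3)
{SDpR} → row (-4,2) (6,-4) (1,-3)
{SDpL} → row (-4,2) (-1,-1) (1,-3)
{SDtM, SDtR, SDtL} → row (-4,2) (0,3) (1,-3)
{WDrM, WDrR, WDrL, WDpM, WDpR, WDpL, WDtM, WDtR, WDtL, WUrM, WUrR, WUrL, WUpM, WUpR, WUpL, WUtM, WUtR, WUtL} → row (-4,2) (6,1) (1,-3)
That's 6 distinct rows out of 36 strategies.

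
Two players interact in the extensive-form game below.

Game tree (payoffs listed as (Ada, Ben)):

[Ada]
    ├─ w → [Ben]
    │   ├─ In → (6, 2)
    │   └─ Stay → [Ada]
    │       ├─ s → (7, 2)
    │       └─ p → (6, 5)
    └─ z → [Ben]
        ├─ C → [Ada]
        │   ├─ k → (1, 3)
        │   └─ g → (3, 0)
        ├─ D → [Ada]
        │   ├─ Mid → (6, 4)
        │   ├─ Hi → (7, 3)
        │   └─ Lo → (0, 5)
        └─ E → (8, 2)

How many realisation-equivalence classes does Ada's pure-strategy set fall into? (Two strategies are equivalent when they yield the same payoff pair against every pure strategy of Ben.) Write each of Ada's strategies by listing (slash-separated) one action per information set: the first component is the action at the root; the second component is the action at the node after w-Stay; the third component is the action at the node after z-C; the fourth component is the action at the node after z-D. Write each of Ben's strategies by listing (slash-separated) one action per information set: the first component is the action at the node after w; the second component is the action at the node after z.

Ada has 24 pure strategies: w/s/k/Mid, w/s/k/Hi, w/s/k/Lo, w/s/g/Mid, w/s/g/Hi, w/s/g/Lo, w/p/k/Mid, w/p/k/Hi, w/p/k/Lo, w/p/g/Mid, w/p/g/Hi, w/p/g/Lo, z/s/k/Mid, z/s/k/Hi, z/s/k/Lo, z/s/g/Mid, z/s/g/Hi, z/s/g/Lo, z/p/k/Mid, z/p/k/Hi, z/p/k/Lo, z/p/g/Mid, z/p/g/Hi, z/p/g/Lo. Columns: In/C, In/D, In/E, Stay/C, Stay/D, Stay/E.
{w/s/k/Mid, w/s/k/Hi, w/s/k/Lo, w/s/g/Mid, w/s/g/Hi, w/s/g/Lo} → row (6,2) (6,2) (6,2) (7,2) (7,2) (7,2)
{w/p/k/Mid, w/p/k/Hi, w/p/k/Lo, w/p/g/Mid, w/p/g/Hi, w/p/g/Lo} → row (6,2) (6,2) (6,2) (6,5) (6,5) (6,5)
{z/s/k/Mid, z/p/k/Mid} → row (1,3) (6,4) (8,2) (1,3) (6,4) (8,2)
{z/s/k/Hi, z/p/k/Hi} → row (1,3) (7,3) (8,2) (1,3) (7,3) (8,2)
{z/s/k/Lo, z/p/k/Lo} → row (1,3) (0,5) (8,2) (1,3) (0,5) (8,2)
{z/s/g/Mid, z/p/g/Mid} → row (3,0) (6,4) (8,2) (3,0) (6,4) (8,2)
{z/s/g/Hi, z/p/g/Hi} → row (3,0) (7,3) (8,2) (3,0) (7,3) (8,2)
{z/s/g/Lo, z/p/g/Lo} → row (3,0) (0,5) (8,2) (3,0) (0,5) (8,2)
That's 8 distinct rows out of 24 strategies.

8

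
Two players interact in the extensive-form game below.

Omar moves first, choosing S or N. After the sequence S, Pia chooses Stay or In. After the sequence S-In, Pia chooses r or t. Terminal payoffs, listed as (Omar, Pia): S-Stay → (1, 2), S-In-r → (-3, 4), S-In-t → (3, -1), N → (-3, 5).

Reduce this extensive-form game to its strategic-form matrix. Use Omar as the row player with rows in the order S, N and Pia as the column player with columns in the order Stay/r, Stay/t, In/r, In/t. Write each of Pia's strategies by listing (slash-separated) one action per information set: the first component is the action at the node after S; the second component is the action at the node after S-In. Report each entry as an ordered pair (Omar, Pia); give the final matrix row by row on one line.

       Stay/r   Stay/t     In/r     In/t
   S    (1,2)    (1,2)   (-3,4)   (3,-1)
   N   (-3,5)   (-3,5)   (-3,5)   (-3,5)

S: (1,2) (1,2) (-3,4) (3,-1) | N: (-3,5) (-3,5) (-3,5) (-3,5)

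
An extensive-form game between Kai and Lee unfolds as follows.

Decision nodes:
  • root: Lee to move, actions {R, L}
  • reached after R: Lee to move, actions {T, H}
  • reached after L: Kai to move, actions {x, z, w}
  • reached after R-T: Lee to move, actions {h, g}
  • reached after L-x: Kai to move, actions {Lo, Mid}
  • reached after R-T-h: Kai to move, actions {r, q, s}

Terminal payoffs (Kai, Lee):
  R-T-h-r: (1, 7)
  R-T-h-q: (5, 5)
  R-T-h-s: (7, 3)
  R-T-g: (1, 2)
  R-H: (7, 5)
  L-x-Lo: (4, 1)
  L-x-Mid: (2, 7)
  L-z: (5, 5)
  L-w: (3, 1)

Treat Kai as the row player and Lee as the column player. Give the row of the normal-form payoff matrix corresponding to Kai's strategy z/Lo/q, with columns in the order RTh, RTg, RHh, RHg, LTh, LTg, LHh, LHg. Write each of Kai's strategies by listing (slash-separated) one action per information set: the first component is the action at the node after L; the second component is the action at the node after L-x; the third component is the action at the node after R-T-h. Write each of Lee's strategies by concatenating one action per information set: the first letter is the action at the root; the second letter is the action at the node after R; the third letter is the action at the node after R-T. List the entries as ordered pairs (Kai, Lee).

vs RTh: Lee plays R → Lee plays T at [R] → Lee plays h at [R-T] → Kai plays q at [R-T-h] → (5, 5)
vs RTg: Lee plays R → Lee plays T at [R] → Lee plays g at [R-T] → (1, 2)
vs RHh: Lee plays R → Lee plays H at [R] → (7, 5)
vs RHg: Lee plays R → Lee plays H at [R] → (7, 5)
vs LTh: Lee plays L → Kai plays z at [L] → (5, 5)
vs LTg: Lee plays L → Kai plays z at [L] → (5, 5)
vs LHh: Lee plays L → Kai plays z at [L] → (5, 5)
vs LHg: Lee plays L → Kai plays z at [L] → (5, 5)

(5,5) (1,2) (7,5) (7,5) (5,5) (5,5) (5,5) (5,5)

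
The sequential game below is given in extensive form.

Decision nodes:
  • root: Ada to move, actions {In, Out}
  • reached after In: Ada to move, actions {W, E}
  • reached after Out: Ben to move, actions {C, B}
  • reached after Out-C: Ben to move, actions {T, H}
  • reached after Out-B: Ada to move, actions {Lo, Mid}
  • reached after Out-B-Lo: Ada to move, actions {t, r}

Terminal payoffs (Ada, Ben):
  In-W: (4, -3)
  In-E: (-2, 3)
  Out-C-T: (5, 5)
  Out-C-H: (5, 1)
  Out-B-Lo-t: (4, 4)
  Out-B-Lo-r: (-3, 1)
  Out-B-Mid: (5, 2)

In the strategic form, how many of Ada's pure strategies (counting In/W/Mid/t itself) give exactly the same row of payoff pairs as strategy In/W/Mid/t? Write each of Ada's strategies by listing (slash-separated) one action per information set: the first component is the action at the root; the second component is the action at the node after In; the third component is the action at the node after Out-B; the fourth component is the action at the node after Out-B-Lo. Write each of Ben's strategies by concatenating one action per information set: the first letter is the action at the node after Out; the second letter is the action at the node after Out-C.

4

Row for In/W/Mid/t (columns CT, CH, BT, BH): (4,-3) (4,-3) (4,-3) (4,-3).
Under In/W/Mid/t, Ada's choice at the node after Out-B and at the node after Out-B-Lo can never be reached regardless of what Ben does, so varying those choices leaves every outcome unchanged.
Holding the reachable choices fixed and varying the unreachable ones freely already gives 2 × 2 = 4 equivalent strategies.
No other strategy reproduces this row, so those 4 are the full class: In/W/Lo/t, In/W/Lo/r, In/W/Mid/t, In/W/Mid/r.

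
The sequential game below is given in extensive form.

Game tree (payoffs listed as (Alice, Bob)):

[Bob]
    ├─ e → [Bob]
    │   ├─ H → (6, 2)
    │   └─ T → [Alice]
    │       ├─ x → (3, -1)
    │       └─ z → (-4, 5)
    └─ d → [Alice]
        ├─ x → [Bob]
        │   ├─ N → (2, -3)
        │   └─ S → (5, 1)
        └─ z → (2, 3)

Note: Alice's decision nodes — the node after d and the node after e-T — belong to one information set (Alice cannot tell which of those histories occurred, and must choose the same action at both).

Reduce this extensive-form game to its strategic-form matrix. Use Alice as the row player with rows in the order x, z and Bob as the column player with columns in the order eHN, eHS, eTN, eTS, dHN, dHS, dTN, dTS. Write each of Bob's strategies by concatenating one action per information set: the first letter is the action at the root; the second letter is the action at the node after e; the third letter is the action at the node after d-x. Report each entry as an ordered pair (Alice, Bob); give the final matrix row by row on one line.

x: (6,2) (6,2) (3,-1) (3,-1) (2,-3) (5,1) (2,-3) (5,1) | z: (6,2) (6,2) (-4,5) (-4,5) (2,3) (2,3) (2,3) (2,3)

          eHN      eHS      eTN      eTS      dHN      dHS      dTN      dTS
   x    (6,2)    (6,2)   (3,-1)   (3,-1)   (2,-3)    (5,1)   (2,-3)    (5,1)
   z    (6,2)    (6,2)   (-4,5)   (-4,5)    (2,3)    (2,3)    (2,3)    (2,3)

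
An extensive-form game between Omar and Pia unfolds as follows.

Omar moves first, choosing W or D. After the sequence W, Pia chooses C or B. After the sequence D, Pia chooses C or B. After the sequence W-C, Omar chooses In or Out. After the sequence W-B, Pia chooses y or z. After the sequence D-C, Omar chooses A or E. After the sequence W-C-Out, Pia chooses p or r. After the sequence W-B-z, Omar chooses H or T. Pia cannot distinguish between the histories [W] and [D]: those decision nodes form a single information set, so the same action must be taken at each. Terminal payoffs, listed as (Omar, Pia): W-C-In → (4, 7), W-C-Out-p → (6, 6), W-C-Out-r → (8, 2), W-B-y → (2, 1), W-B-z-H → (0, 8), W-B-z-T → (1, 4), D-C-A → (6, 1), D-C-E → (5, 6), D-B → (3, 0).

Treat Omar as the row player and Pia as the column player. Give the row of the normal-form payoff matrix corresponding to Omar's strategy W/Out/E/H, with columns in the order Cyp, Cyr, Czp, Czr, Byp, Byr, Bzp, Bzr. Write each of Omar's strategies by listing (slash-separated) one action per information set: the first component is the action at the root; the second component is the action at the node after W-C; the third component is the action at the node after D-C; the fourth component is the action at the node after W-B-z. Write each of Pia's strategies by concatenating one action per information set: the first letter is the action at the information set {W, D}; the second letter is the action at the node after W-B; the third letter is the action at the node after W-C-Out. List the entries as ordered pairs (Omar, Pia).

(6,6) (8,2) (6,6) (8,2) (2,1) (2,1) (0,8) (0,8)

vs Cyp: Omar plays W → Pia plays C at [W] → Omar plays Out at [W-C] → Pia plays p at [W-C-Out] → (6, 6)
vs Cyr: Omar plays W → Pia plays C at [W] → Omar plays Out at [W-C] → Pia plays r at [W-C-Out] → (8, 2)
vs Czp: Omar plays W → Pia plays C at [W] → Omar plays Out at [W-C] → Pia plays p at [W-C-Out] → (6, 6)
vs Czr: Omar plays W → Pia plays C at [W] → Omar plays Out at [W-C] → Pia plays r at [W-C-Out] → (8, 2)
vs Byp: Omar plays W → Pia plays B at [W] → Pia plays y at [W-B] → (2, 1)
vs Byr: Omar plays W → Pia plays B at [W] → Pia plays y at [W-B] → (2, 1)
vs Bzp: Omar plays W → Pia plays B at [W] → Pia plays z at [W-B] → Omar plays H at [W-B-z] → (0, 8)
vs Bzr: Omar plays W → Pia plays B at [W] → Pia plays z at [W-B] → Omar plays H at [W-B-z] → (0, 8)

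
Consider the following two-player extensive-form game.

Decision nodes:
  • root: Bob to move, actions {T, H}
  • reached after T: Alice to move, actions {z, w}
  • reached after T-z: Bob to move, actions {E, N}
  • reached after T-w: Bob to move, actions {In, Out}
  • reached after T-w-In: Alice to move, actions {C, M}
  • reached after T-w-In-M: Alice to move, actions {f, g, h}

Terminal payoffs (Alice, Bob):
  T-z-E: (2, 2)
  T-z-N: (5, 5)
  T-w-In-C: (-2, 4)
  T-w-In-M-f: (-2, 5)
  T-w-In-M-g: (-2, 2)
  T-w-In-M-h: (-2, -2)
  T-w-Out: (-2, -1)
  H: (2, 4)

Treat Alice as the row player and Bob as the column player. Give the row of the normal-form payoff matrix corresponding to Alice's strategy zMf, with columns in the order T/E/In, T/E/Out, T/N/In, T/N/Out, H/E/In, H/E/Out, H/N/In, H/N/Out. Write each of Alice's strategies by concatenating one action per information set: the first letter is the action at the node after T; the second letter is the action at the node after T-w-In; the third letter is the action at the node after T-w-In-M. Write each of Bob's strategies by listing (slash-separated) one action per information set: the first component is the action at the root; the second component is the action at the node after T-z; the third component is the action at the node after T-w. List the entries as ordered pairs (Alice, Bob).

vs T/E/In: Bob plays T → Alice plays z at [T] → Bob plays E at [T-z] → (2, 2)
vs T/E/Out: Bob plays T → Alice plays z at [T] → Bob plays E at [T-z] → (2, 2)
vs T/N/In: Bob plays T → Alice plays z at [T] → Bob plays N at [T-z] → (5, 5)
vs T/N/Out: Bob plays T → Alice plays z at [T] → Bob plays N at [T-z] → (5, 5)
vs H/E/In: Bob plays H → (2, 4)
vs H/E/Out: Bob plays H → (2, 4)
vs H/N/In: Bob plays H → (2, 4)
vs H/N/Out: Bob plays H → (2, 4)

(2,2) (2,2) (5,5) (5,5) (2,4) (2,4) (2,4) (2,4)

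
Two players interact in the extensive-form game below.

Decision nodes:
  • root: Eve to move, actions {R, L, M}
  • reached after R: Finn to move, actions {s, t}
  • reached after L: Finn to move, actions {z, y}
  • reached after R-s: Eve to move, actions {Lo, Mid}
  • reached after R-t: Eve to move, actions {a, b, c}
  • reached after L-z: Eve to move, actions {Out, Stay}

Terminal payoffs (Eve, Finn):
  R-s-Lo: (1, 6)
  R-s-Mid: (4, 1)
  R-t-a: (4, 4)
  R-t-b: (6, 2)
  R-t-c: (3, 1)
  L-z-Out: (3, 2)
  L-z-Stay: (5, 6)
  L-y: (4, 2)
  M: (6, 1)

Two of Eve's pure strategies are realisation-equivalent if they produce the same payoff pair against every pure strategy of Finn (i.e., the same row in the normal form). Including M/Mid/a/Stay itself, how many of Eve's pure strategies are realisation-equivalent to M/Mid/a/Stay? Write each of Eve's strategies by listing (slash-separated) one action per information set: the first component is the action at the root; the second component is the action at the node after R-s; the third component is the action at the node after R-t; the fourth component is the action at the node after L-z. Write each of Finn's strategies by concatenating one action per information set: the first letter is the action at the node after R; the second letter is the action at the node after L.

12

Row for M/Mid/a/Stay (columns sz, sy, tz, ty): (6,1) (6,1) (6,1) (6,1).
Under M/Mid/a/Stay, Eve's choice at the node after R-s and at the node after R-t and at the node after L-z can never be reached regardless of what Finn does, so varying those choices leaves every outcome unchanged.
Holding the reachable choices fixed and varying the unreachable ones freely already gives 2 × 3 × 2 = 12 equivalent strategies.
No other strategy reproduces this row, so those 12 are the full class: M/Lo/a/Out, M/Lo/a/Stay, M/Lo/b/Out, M/Lo/b/Stay, M/Lo/c/Out, M/Lo/c/Stay, M/Mid/a/Out, M/Mid/a/Stay, M/Mid/b/Out, M/Mid/b/Stay, M/Mid/c/Out, M/Mid/c/Stay.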